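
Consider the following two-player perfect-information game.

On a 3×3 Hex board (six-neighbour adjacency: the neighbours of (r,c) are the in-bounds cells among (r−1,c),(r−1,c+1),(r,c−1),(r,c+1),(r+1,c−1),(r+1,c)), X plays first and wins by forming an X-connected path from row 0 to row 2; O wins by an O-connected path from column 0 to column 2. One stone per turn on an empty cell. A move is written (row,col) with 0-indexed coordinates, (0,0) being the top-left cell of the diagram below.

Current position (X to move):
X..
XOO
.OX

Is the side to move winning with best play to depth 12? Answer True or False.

X winning at [X../XOO/.OX]: True

ply 1, X at X../XOO/.OX | (0,1)=-1→XX./XOO/.OX; (0,2)=-1→X.X/XOO/.OX; (2,0)=+1→X../XOO/XOX*
ply 2: X../XOO/XOX is terminal -1 (O); from X../XOO/.OX depth 12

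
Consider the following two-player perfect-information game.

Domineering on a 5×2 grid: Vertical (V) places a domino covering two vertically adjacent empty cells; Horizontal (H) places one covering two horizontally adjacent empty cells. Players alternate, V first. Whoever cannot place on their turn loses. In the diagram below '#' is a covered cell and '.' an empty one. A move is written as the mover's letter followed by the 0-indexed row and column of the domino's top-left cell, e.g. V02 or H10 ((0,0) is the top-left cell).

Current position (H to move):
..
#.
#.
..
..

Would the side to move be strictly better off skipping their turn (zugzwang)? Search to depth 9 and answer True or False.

[../#./#./../..] H move#1: H00:-1/##/#./#./../.., H30:+1/../#./#./##/..*, H40:+1/../#./#./../##
[../#./#./##/..] V move#2: V01:-1/.#/##/#./##/..*, V11:-1/../##/##/##/..
[.#/##/#./##/..] H move#3: H40:+1/.#/##/#./##/##*
[.#/##/#./##/##] end (terminal -1, V#4); searched ../#./#./../.. to 9
suppose H passes — search the same position with V to move:
pass> [../#./#./../..] V move#1: V01:-1/.#/##/#./../.., V11:-1/../##/##/../.., V21:+1/../#./##/.#/..*, V30:+1/../#./#./#./#., V31:+1/../#./#./.#/.#
pass> [../#./##/.#/..] H move#2: H00:-1/##/#./##/.#/..*, H40:-1/../#./##/.#/##
pass> [##/#./##/.#/..] V move#3: V30:+1/##/#./##/##/#.*
pass> [##/#./##/##/#.] end (terminal -1, H#4); searched ../#./#./../.. to 9
for H: play +1, pass -1

zugzwang(../#./#./../.., H) = False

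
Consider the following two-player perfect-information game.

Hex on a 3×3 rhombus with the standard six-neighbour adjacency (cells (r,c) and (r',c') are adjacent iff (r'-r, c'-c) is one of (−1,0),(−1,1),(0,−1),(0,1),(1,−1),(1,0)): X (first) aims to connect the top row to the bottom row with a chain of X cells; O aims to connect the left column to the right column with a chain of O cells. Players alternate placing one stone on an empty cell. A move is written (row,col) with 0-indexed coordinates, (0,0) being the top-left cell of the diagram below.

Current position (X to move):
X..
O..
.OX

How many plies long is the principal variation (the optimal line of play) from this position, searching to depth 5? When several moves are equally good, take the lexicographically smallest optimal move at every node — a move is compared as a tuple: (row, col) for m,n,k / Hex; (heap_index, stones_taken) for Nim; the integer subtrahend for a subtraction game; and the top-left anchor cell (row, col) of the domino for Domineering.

ply 1, X at X../O../.OX | (0,1)=-1→XX./O../.OX; (0,2)=-1→X.X/O../.OX; (1,1)=+1→X../OX./.OX*; (1,2)=-1→X../O.X/.OX; (2,0)=-1→X../O../XOX
ply 2, O at X../OX./.OX | (0,1)=-1→XO./OX./.OX*; (0,2)=-1→X.O/OX./.OX; (1,2)=-1→X../OXO/.OX; (2,0)=-1→X../OX./OOX
ply 3, X at XO./OX./.OX | (0,2)=+1→XOX/OX./.OX*; (1,2)=-1→XO./OXX/.OX; (2,0)=-1→XO./OX./XOX
ply 4, O at XOX/OX./.OX | (1,2)=-1→XOX/OXO/.OX*; (2,0)=-1→XOX/OX./OOX
ply 5, X at XOX/OXO/.OX | (2,0)=+1→XOX/OXO/XOX*
ply 6: XOX/OXO/XOX is terminal -1 (O); from X../O../.OX depth 5

PV length from [X../O../.OX]: 5 plies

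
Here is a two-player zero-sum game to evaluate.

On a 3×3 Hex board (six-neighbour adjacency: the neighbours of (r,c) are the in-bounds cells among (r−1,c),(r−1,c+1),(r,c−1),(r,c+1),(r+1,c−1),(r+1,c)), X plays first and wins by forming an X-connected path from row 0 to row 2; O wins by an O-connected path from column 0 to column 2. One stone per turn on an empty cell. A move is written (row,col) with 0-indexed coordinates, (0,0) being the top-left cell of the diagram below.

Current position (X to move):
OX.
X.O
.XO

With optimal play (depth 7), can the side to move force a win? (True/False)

p1 X@[OX./X.O/.XO]: (0,2)[OXX/X.O/.XO]+1* (1,1)[OX./XXO/.XO]+1 (2,0)[OX./X.O/XXO]+1
p2 O@[OXX/X.O/.XO]: (1,1)[OXX/XOO/.XO]-1* (2,0)[OXX/X.O/OXO]-1
p3 X@[OXX/XOO/.XO]: (2,0)[OXX/XOO/XXO]+1*
p4 O@[OXX/XOO/XXO] terminal -1; root [OX./X.O/.XO] d7

X winning at [OX./X.O/.XO]: True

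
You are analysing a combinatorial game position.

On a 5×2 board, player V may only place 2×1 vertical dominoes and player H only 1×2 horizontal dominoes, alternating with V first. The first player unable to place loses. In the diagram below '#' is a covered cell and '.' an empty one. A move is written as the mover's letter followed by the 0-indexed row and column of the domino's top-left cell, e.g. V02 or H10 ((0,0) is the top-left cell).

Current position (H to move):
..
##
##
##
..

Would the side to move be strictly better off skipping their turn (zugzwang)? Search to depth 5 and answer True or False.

zugzwang(../##/##/##/.., H) = False

p1 H@[../##/##/##/..]: H00[##/##/##/##/..]+1* H40[../##/##/##/##]+1
p2 V@[##/##/##/##/..] terminal -1; root [../##/##/##/..] d5
if H skipped the turn, V would face:
~ p1 V@[../##/##/##/..] terminal -1; root [../##/##/##/..] d5
compare (H): move=+1 vs pass=+1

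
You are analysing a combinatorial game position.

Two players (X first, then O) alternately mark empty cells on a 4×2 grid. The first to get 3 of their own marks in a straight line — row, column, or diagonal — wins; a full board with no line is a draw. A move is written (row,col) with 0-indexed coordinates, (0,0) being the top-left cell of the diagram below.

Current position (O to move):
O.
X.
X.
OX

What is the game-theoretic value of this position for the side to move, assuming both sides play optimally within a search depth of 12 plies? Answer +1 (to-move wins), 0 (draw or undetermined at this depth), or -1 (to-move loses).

value(O./X./X./OX, O) = 0

p1 O@[O./X./X./OX]: (0,1)[OO/X./X./OX]+0* (1,1)[O./XO/X./OX]+0 (2,1)[O./X./XO/OX]+0
p2 X@[OO/X./X./OX]: (1,1)[OO/XX/X./OX]+0* (2,1)[OO/X./XX/OX]+0
p3 O@[OO/XX/X./OX]: (2,1)[OO/XX/XO/OX]+0*
p4 X@[OO/XX/XO/OX] terminal +0; root [O./X./X./OX] d12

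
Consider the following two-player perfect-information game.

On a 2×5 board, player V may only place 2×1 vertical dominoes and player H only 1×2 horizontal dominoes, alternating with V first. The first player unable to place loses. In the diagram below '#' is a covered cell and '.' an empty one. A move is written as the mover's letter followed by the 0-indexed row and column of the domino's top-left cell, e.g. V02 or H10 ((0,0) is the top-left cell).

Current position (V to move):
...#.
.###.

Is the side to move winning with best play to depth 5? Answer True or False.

[...#./.###.] V move#1: V00:+1/#..#./####.*, V04:-1/...##/.####
[#..#./####.] H move#2: H01:-1/####./####.*
[####./####.] V move#3: V04:+1/#####/#####*
[#####/#####] end (terminal -1, H#4); searched ...#./.###. to 5

V winning at [...#./.###.]: True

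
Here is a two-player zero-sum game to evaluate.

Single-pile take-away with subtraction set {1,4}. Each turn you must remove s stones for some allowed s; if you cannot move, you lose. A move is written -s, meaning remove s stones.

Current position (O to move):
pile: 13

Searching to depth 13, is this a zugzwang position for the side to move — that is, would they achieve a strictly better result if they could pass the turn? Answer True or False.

zugzwang(13, O) = False

[13] O move#1: -1:+1/12*, -4:-1/9
[12] X move#2: -1:-1/11*, -4:-1/8
[11] O move#3: -1:+1/10*, -4:+1/7
[10] X move#4: -1:-1/9*, -4:-1/6
[9] O move#5: -1:-1/8, -4:+1/5*
[5] X move#6: -1:-1/4*, -4:-1/1
[4] O move#7: -1:-1/3, -4:+1/0*
[0] end (terminal -1, X#8); searched 13 to 13
if O skipped the turn, X would face:
~ [13] X move#1: -1:+1/12*, -4:-1/9
~ [12] O move#2: -1:-1/11*, -4:-1/8
~ [11] X move#3: -1:+1/10*, -4:+1/7
~ [10] O move#4: -1:-1/9*, -4:-1/6
~ [9] X move#5: -1:-1/8, -4:+1/5*
~ [5] O move#6: -1:-1/4*, -4:-1/1
~ [4] X move#7: -1:-1/3, -4:+1/0*
~ [0] end (terminal -1, O#8); searched 13 to 13
compare (O): move=+1 vs pass=-1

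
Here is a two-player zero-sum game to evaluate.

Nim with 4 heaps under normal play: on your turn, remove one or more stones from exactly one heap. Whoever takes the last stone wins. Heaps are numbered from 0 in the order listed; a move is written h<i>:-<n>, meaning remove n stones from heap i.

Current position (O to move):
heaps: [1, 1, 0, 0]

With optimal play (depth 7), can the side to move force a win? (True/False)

ply 1, O at (1,1,0,0) | h0:-1=-1→(0,1,0,0)*; h1:-1=-1→(1,0,0,0)
ply 2, X at (0,1,0,0) | h1:-1=+1→(0,0,0,0)*
ply 3: (0,0,0,0) is terminal -1 (O); from (1,1,0,0) depth 7

O winning at [(1,1,0,0)]: False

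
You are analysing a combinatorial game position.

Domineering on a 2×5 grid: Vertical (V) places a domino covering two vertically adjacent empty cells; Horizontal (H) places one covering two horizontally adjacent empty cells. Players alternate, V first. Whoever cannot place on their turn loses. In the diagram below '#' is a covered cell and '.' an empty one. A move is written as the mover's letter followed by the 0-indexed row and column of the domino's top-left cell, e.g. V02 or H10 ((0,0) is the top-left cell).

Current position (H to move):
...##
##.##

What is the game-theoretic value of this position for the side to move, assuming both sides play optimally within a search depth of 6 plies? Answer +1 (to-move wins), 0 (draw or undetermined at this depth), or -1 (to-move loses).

value(...##/##.##, H) = +1

p1 H@[...##/##.##]: H00[##.##/##.##]-1 H01[.####/##.##]+1*
p2 V@[.####/##.##] terminal -1; root [...##/##.##] d6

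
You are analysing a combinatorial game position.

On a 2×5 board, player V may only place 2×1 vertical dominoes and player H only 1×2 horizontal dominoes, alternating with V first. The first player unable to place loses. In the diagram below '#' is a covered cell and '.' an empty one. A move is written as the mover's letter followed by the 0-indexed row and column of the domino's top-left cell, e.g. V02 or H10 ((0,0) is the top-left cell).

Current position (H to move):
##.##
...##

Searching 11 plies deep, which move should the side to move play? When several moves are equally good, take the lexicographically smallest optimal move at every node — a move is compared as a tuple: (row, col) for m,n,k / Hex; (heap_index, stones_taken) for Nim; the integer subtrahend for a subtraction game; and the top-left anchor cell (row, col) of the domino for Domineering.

H's best at [##.##/...##]: H11

p1 H@[##.##/...##]: H10[##.##/##.##]-1 H11[##.##/.####]+1*
p2 V@[##.##/.####] terminal -1; root [##.##/...##] d11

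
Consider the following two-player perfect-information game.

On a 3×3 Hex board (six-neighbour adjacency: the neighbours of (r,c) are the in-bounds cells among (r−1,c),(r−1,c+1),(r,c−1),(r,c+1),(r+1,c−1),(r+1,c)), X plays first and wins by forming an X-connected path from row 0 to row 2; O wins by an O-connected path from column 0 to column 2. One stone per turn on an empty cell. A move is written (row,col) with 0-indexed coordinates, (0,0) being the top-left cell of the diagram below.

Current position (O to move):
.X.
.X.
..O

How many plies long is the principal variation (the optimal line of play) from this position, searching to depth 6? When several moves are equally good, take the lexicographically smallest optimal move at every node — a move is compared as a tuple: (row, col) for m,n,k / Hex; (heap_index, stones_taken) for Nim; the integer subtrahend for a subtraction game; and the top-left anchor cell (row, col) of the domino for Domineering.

[.X./.X./..O] O move#1: (0,0):-1/OX./.X./..O*, (0,2):-1/.XO/.X./..O, (1,0):-1/.X./OX./..O, (1,2):-1/.X./.XO/..O, (2,0):-1/.X./.X./O.O, (2,1):-1/.X./.X./.OO
[OX./.X./..O] X move#2: (0,2):+1/OXX/.X./..O*, (1,0):+1/OX./XX./..O, (1,2):+1/OX./.XX/..O, (2,0):+1/OX./.X./X.O, (2,1):+1/OX./.X./.XO
[OXX/.X./..O] O move#3: (1,0):-1/OXX/OX./..O*, (1,2):-1/OXX/.XO/..O, (2,0):-1/OXX/.X./O.O, (2,1):-1/OXX/.X./.OO
[OXX/OX./..O] X move#4: (1,2):+1/OXX/OXX/..O*, (2,0):+1/OXX/OX./X.O, (2,1):+1/OXX/OX./.XO
[OXX/OXX/..O] O move#5: (2,0):-1/OXX/OXX/O.O*, (2,1):-1/OXX/OXX/.OO
[OXX/OXX/O.O] X move#6: (2,1):+1/OXX/OXX/OXO*
[OXX/OXX/OXO] end (terminal -1, O#7); searched .X./.X./..O to 6

PV length from [.X./.X./..O]: 6 plies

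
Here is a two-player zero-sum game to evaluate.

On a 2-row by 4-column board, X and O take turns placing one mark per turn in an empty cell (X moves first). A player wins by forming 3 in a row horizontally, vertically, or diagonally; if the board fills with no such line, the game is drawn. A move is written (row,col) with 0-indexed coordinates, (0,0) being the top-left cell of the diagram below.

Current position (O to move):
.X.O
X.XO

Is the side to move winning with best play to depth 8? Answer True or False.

ply 1, O at .X.O/X.XO | (0,0)=-1→OX.O/X.XO; (0,2)=-1→.XOO/X.XO; (1,1)=+0→.X.O/XOXO*
ply 2, X at .X.O/XOXO | (0,0)=+0→XX.O/XOXO*; (0,2)=+0→.XXO/XOXO
ply 3, O at XX.O/XOXO | (0,2)=+0→XXOO/XOXO*
ply 4: XXOO/XOXO is terminal +0 (X); from .X.O/X.XO depth 8

O winning at [.X.O/X.XO]: False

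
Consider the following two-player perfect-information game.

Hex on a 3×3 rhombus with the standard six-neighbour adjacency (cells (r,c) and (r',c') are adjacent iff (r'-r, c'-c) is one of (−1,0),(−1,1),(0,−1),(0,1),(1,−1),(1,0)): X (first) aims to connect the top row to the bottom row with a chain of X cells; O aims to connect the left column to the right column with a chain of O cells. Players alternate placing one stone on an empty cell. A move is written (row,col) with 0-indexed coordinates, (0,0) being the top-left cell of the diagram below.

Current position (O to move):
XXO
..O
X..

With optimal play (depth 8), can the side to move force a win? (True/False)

p1 O@[XXO/..O/X..]: (1,0)[XXO/O.O/X..]-1* (1,1)[XXO/.OO/X..]-1 (2,1)[XXO/..O/XO.]-1 (2,2)[XXO/..O/X.O]-1
p2 X@[XXO/O.O/X..]: (1,1)[XXO/OXO/X..]+1* (2,1)[XXO/O.O/XX.]-1 (2,2)[XXO/O.O/X.X]-1
p3 O@[XXO/OXO/X..] terminal -1; root [XXO/..O/X..] d8

O winning at [XXO/..O/X..]: False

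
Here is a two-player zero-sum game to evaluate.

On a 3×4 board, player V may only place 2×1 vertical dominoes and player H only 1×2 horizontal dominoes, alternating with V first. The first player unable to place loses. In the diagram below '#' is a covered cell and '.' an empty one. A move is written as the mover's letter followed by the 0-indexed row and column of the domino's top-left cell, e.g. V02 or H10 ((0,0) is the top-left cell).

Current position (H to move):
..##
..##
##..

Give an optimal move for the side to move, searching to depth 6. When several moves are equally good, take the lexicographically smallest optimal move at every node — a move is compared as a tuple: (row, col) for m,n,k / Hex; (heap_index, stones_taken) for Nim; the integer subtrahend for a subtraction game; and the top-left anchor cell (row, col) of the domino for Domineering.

H's best at [..##/..##/##..]: H00

ply 1, H at ..##/..##/##.. | H00=+1→####/..##/##..*; H10=+1→..##/####/##..; H22=-1→..##/..##/####
ply 2: ####/..##/##.. is terminal -1 (V); from ..##/..##/##.. depth 6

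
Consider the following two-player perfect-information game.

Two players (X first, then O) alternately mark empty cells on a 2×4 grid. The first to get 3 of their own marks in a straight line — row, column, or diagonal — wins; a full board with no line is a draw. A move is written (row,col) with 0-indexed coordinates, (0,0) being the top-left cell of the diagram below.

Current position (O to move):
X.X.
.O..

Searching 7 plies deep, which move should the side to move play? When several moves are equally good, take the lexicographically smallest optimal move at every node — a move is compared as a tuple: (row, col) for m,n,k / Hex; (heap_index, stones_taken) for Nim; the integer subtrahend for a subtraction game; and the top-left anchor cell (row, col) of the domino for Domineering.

ply 1, O at X.X./.O.. | (0,1)=+0→XOX./.O..*; (0,3)=-1→X.XO/.O..; (1,0)=-1→X.X./OO..; (1,2)=-1→X.X./.OO.; (1,3)=-1→X.X./.O.O
ply 2, X at XOX./.O.. | (0,3)=-1→XOXX/.O..; (1,0)=+0→XOX./XO..*; (1,2)=+0→XOX./.OX.; (1,3)=+0→XOX./.O.X
ply 3, O at XOX./XO.. | (0,3)=+0→XOXO/XO..*; (1,2)=+0→XOX./XOO.; (1,3)=+0→XOX./XO.O
ply 4, X at XOXO/XO.. | (1,2)=+0→XOXO/XOX.*; (1,3)=+0→XOXO/XO.X
ply 5, O at XOXO/XOX. | (1,3)=+0→XOXO/XOXO*
ply 6: XOXO/XOXO is terminal +0 (X); from X.X./.O.. depth 7

O's best at [X.X./.O..]: (0,1)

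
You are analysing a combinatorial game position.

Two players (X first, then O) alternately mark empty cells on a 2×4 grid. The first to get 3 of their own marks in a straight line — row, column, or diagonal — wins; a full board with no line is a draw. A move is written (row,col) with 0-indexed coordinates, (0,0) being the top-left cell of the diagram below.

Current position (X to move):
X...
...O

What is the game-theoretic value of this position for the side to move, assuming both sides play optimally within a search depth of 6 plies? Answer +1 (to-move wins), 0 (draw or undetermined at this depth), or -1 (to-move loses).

value(X.../...O, X) = 0

[X.../...O] X move#1: (0,1):+0/XX../...O*, (0,2):+0/X.X./...O, (0,3):+0/X..X/...O, (1,0):+0/X.../X..O, (1,1):+0/X.../.X.O, (1,2):+0/X.../..XO
[XX../...O] O move#2: (0,2):+0/XXO./...O*, (0,3):-1/XX.O/...O, (1,0):-1/XX../O..O, (1,1):-1/XX../.O.O, (1,2):-1/XX../..OO
[XXO./...O] X move#3: (0,3):+0/XXOX/...O*, (1,0):+0/XXO./X..O, (1,1):+0/XXO./.X.O, (1,2):+0/XXO./..XO
[XXOX/...O] O move#4: (1,0):+0/XXOX/O..O*, (1,1):+0/XXOX/.O.O, (1,2):+0/XXOX/..OO
[XXOX/O..O] X move#5: (1,1):+0/XXOX/OX.O*, (1,2):+0/XXOX/O.XO
[XXOX/OX.O] O move#6: (1,2):+0/XXOX/OXOO*
[XXOX/OXOO] end (terminal +0, X#7); searched X.../...O to 6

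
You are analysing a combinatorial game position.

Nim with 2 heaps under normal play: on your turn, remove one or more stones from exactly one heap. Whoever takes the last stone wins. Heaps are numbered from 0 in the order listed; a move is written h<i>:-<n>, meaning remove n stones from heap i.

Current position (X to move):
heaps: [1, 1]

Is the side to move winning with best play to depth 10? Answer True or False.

[(1,1)] X move#1: h0:-1:-1/(0,1)*, h1:-1:-1/(1,0)
[(0,1)] O move#2: h1:-1:+1/(0,0)*
[(0,0)] end (terminal -1, X#3); searched (1,1) to 10

X winning at [(1,1)]: False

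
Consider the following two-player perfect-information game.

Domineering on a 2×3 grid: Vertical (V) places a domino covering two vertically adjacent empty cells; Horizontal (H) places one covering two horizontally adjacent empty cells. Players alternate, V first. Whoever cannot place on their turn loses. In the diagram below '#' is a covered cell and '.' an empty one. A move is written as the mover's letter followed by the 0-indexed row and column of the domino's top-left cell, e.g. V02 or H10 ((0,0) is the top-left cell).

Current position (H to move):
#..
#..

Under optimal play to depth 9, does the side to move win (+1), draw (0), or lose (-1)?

value(#../#.., H) = +1

[#../#..] H move#1: H01:+1/###/#..*, H11:+1/#../###
[###/#..] end (terminal -1, V#2); searched #../#.. to 9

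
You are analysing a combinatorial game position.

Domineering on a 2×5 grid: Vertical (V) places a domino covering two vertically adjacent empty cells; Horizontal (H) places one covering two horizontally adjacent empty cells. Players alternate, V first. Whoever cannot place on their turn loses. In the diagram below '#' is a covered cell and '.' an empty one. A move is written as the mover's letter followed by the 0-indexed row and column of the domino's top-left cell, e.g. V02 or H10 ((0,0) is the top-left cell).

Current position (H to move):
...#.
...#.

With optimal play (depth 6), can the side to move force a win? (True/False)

H winning at [...#./...#.]: False

[...#./...#.] H move#1: H00:-1/##.#./...#.*, H01:-1/.###./...#., H10:-1/...#./##.#., H11:-1/...#./.###.
[##.#./...#.] V move#2: V02:+1/####./..##.*, V04:-1/##.##/...##
[####./..##.] H move#3: H10:-1/####./####.*
[####./####.] V move#4: V04:+1/#####/#####*
[#####/#####] end (terminal -1, H#5); searched ...#./...#. to 6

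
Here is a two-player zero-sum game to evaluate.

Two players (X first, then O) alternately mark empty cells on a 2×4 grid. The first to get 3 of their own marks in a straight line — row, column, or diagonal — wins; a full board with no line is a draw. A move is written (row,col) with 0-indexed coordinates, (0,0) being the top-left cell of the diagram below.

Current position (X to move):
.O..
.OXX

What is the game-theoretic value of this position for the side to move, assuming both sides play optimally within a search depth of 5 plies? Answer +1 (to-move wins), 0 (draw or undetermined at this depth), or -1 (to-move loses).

value(.O../.OXX, X) = 0

p1 X@[.O../.OXX]: (0,0)[XO../.OXX]+0* (0,2)[.OX./.OXX]+0 (0,3)[.O.X/.OXX]+0 (1,0)[.O../XOXX]-1
p2 O@[XO../.OXX]: (0,2)[XOO./.OXX]+0* (0,3)[XO.O/.OXX]+0 (1,0)[XO../OOXX]+0
p3 X@[XOO./.OXX]: (0,3)[XOOX/.OXX]+0* (1,0)[XOO./XOXX]-1
p4 O@[XOOX/.OXX]: (1,0)[XOOX/OOXX]+0*
p5 X@[XOOX/OOXX] terminal +0; root [.O../.OXX] d5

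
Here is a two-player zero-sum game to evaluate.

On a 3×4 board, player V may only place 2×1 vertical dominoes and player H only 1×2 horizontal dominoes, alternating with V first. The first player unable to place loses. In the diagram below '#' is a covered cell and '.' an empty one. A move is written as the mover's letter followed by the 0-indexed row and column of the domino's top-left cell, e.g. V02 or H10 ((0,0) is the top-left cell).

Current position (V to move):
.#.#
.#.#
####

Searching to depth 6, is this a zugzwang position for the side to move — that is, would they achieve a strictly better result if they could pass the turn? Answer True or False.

zugzwang(.#.#/.#.#/####, V) = False

ply 1, V at .#.#/.#.#/#### | V00=+1→##.#/##.#/####*; V02=+1→.###/.###/####
ply 2: ##.#/##.#/#### is terminal -1 (H); from .#.#/.#.#/#### depth 6
suppose V passes — search the same position with H to move:
pass> ply 1: .#.#/.#.#/#### is terminal -1 (H); from .#.#/.#.#/#### depth 6
for V: play +1, pass +1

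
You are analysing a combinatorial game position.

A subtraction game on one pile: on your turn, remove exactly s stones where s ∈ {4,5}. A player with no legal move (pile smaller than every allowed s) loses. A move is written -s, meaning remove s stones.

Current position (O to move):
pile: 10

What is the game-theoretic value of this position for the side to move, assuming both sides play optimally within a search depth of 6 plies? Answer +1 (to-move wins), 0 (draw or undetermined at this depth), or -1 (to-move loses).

value(10, O) = -1

p1 O@[10]: -4[6]-1* -5[5]-1
p2 X@[6]: -4[2]+1* -5[1]+1
p3 O@[2] terminal -1; root [10] d6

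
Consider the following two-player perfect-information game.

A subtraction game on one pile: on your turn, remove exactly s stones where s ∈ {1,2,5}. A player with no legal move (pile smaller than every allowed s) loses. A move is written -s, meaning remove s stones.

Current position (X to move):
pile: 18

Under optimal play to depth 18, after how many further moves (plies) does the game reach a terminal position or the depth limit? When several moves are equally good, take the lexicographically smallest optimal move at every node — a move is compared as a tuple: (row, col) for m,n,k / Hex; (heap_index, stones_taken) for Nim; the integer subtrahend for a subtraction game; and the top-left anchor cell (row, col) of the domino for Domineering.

PV length from [18]: 12 plies

ply 1, X at 18 | -1=-1→17*; -2=-1→16; -5=-1→13
ply 2, O at 17 | -1=-1→16; -2=+1→15*; -5=+1→12
ply 3, X at 15 | -1=-1→14*; -2=-1→13; -5=-1→10
ply 4, O at 14 | -1=-1→13; -2=+1→12*; -5=+1→9
ply 5, X at 12 | -1=-1→11*; -2=-1→10; -5=-1→7
ply 6, O at 11 | -1=-1→10; -2=+1→9*; -5=+1→6
ply 7, X at 9 | -1=-1→8*; -2=-1→7; -5=-1→4
ply 8, O at 8 | -1=-1→7; -2=+1→6*; -5=+1→3
ply 9, X at 6 | -1=-1→5*; -2=-1→4; -5=-1→1
ply 10, O at 5 | -1=-1→4; -2=+1→3*; -5=+1→0
ply 11, X at 3 | -1=-1→2*; -2=-1→1
ply 12, O at 2 | -1=-1→1; -2=+1→0*
ply 13: 0 is terminal -1 (X); from 18 depth 18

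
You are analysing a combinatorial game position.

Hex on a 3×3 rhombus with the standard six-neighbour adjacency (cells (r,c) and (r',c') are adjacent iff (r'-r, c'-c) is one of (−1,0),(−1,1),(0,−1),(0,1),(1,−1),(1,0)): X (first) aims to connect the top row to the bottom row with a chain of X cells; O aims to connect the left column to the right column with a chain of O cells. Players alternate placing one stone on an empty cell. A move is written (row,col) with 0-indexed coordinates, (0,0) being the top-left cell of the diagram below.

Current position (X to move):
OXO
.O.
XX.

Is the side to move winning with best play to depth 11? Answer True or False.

X winning at [OXO/.O./XX.]: True

[OXO/.O./XX.] X move#1: (1,0):+1/OXO/XO./XX.*, (1,2):-1/OXO/.OX/XX., (2,2):-1/OXO/.O./XXX
[OXO/XO./XX.] end (terminal -1, O#2); searched OXO/.O./XX. to 11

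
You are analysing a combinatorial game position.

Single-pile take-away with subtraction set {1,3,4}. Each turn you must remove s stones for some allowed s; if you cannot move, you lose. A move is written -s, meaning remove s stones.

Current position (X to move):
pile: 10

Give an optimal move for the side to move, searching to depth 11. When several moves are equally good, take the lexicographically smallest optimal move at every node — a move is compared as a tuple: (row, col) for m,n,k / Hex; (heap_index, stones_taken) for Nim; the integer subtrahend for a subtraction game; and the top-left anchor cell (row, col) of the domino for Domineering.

X's best at [10]: -1

ply 1, X at 10 | -1=+1→9*; -3=+1→7; -4=-1→6
ply 2, O at 9 | -1=-1→8*; -3=-1→6; -4=-1→5
ply 3, X at 8 | -1=+1→7*; -3=-1→5; -4=-1→4
ply 4, O at 7 | -1=-1→6*; -3=-1→4; -4=-1→3
ply 5, X at 6 | -1=-1→5; -3=-1→3; -4=+1→2*
ply 6, O at 2 | -1=-1→1*
ply 7, X at 1 | -1=+1→0*
ply 8: 0 is terminal -1 (O); from 10 depth 11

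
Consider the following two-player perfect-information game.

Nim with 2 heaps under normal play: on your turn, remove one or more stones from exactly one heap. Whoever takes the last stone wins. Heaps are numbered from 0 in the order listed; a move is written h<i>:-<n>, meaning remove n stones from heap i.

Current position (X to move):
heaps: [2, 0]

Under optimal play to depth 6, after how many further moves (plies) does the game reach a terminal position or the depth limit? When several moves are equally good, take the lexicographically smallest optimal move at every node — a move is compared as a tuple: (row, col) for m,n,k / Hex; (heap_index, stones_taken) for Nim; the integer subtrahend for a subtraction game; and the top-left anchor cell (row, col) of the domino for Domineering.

PV length from [(2,0)]: 1 ply

p1 X@[(2,0)]: h0:-1[(1,0)]-1 h0:-2[(0,0)]+1*
p2 O@[(0,0)] terminal -1; root [(2,0)] d6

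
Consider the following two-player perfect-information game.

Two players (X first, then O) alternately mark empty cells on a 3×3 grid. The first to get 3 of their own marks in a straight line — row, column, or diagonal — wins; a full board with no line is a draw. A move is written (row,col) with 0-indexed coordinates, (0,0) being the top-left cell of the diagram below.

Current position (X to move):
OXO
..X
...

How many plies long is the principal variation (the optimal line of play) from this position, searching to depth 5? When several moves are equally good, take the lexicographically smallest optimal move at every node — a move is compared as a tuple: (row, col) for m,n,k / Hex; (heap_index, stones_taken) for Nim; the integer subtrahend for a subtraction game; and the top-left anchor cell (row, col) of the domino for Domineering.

PV length from [OXO/..X/...]: 3 plies

p1 X@[OXO/..X/...]: (1,0)[OXO/X.X/...]-1 (1,1)[OXO/.XX/...]+1* (2,0)[OXO/..X/X..]+0 (2,1)[OXO/..X/.X.]-1 (2,2)[OXO/..X/..X]-1
p2 O@[OXO/.XX/...]: (1,0)[OXO/OXX/...]-1* (2,0)[OXO/.XX/O..]-1 (2,1)[OXO/.XX/.O.]-1 (2,2)[OXO/.XX/..O]-1
p3 X@[OXO/OXX/...]: (2,0)[OXO/OXX/X..]+0 (2,1)[OXO/OXX/.X.]+1* (2,2)[OXO/OXX/..X]-1
p4 O@[OXO/OXX/.X.] terminal -1; root [OXO/..X/...] d5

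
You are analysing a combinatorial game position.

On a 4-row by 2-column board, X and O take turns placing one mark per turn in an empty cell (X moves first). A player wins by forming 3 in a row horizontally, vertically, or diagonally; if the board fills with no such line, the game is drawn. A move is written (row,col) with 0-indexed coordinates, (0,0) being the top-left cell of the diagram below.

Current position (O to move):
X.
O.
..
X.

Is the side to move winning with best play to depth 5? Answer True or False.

O winning at [X./O./../X.]: False

p1 O@[X./O./../X.]: (0,1)[XO/O./../X.]+0* (1,1)[X./OO/../X.]+0 (2,0)[X./O./O./X.]+0 (2,1)[X./O./.O/X.]+0 (3,1)[X./O./../XO]+0
p2 X@[XO/O./../X.]: (1,1)[XO/OX/../X.]+0* (2,0)[XO/O./X./X.]+0 (2,1)[XO/O./.X/X.]+0 (3,1)[XO/O./../XX]+0
p3 O@[XO/OX/../X.]: (2,0)[XO/OX/O./X.]+0* (2,1)[XO/OX/.O/X.]+0 (3,1)[XO/OX/../XO]+0
p4 X@[XO/OX/O./X.]: (2,1)[XO/OX/OX/X.]+0* (3,1)[XO/OX/O./XX]+0
p5 O@[XO/OX/OX/X.]: (3,1)[XO/OX/OX/XO]+0*
p6 X@[XO/OX/OX/XO] terminal +0; root [X./O./../X.] d5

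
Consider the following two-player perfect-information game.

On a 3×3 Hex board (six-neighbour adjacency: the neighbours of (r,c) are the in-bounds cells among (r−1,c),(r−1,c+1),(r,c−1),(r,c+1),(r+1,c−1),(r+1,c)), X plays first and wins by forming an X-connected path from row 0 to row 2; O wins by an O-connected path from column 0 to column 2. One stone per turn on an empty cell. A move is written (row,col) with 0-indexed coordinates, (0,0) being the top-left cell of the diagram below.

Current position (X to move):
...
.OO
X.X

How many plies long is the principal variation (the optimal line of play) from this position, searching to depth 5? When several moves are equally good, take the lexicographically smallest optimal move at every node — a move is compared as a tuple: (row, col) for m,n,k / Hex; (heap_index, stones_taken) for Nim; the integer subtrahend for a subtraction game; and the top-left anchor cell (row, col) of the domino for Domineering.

p1 X@[.../.OO/X.X]: (0,0)[X../.OO/X.X]-1 (0,1)[.X./.OO/X.X]-1 (0,2)[..X/.OO/X.X]-1 (1,0)[.../XOO/X.X]+1* (2,1)[.../.OO/XXX]-1
p2 O@[.../XOO/X.X]: (0,0)[O../XOO/X.X]-1* (0,1)[.O./XOO/X.X]-1 (0,2)[..O/XOO/X.X]-1 (2,1)[.../XOO/XOX]-1
p3 X@[O../XOO/X.X]: (0,1)[OX./XOO/X.X]+1* (0,2)[O.X/XOO/X.X]-1 (2,1)[O../XOO/XXX]-1
p4 O@[OX./XOO/X.X] terminal -1; root [.../.OO/X.X] d5

PV length from [.../.OO/X.X]: 3 plies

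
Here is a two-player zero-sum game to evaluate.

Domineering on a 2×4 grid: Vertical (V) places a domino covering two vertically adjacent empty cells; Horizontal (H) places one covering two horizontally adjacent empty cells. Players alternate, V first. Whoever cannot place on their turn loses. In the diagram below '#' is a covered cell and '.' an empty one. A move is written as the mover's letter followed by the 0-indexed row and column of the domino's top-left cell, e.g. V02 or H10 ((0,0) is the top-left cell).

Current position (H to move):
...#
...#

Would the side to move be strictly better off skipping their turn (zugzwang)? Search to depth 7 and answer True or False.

[...#/...#] H move#1: H00:+1/##.#/...#*, H01:+1/.###/...#, H10:+1/...#/##.#, H11:+1/...#/.###
[##.#/...#] V move#2: V02:-1/####/..##*
[####/..##] H move#3: H10:+1/####/####*
[####/####] end (terminal -1, V#4); searched ...#/...# to 7
pass branch (V moves first from the same position):
  | [...#/...#] V move#1: V00:-1/#..#/#..#, V01:+1/.#.#/.#.#*, V02:-1/..##/..##
  | [.#.#/.#.#] end (terminal -1, H#2); searched ...#/...# to 7
H moving scores +1; H passing scores -1

zugzwang(...#/...#, H) = False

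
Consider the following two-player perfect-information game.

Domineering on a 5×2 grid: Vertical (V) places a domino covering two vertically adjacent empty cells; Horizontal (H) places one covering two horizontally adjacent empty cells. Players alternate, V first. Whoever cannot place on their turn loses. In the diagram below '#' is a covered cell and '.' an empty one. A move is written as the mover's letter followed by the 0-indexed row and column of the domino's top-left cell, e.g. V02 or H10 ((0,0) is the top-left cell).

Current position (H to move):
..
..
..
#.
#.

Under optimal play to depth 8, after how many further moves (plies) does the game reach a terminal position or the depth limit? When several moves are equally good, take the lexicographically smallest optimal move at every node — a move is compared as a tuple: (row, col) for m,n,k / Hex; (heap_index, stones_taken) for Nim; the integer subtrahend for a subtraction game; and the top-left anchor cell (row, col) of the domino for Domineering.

ply 1, H at ../../../#./#. | H00=-1→##/../../#./#.; H10=+1→../##/../#./#.*; H20=-1→../../##/#./#.
ply 2, V at ../##/../#./#. | V21=-1→../##/.#/##/#.*; V31=-1→../##/../##/##
ply 3, H at ../##/.#/##/#. | H00=+1→##/##/.#/##/#.*
ply 4: ##/##/.#/##/#. is terminal -1 (V); from ../../../#./#. depth 8

PV length from [../../../#./#.]: 3 plies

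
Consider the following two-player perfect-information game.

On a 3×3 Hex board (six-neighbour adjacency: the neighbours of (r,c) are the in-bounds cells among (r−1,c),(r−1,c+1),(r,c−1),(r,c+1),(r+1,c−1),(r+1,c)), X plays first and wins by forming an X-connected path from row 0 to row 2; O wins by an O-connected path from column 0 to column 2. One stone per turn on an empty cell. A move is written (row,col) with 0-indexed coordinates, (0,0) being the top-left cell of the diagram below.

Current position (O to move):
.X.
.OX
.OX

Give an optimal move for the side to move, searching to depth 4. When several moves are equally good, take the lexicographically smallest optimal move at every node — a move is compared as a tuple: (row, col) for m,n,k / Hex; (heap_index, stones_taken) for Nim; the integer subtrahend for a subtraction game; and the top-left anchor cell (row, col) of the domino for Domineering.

O's best at [.X./.OX/.OX]: (0,2)

ply 1, O at .X./.OX/.OX | (0,0)=-1→OX./.OX/.OX; (0,2)=+1→.XO/.OX/.OX*; (1,0)=-1→.X./OOX/.OX; (2,0)=-1→.X./.OX/OOX
ply 2, X at .XO/.OX/.OX | (0,0)=-1→XXO/.OX/.OX*; (1,0)=-1→.XO/XOX/.OX; (2,0)=-1→.XO/.OX/XOX
ply 3, O at XXO/.OX/.OX | (1,0)=+1→XXO/OOX/.OX*; (2,0)=+1→XXO/.OX/OOX
ply 4: XXO/OOX/.OX is terminal -1 (X); from .X./.OX/.OX depth 4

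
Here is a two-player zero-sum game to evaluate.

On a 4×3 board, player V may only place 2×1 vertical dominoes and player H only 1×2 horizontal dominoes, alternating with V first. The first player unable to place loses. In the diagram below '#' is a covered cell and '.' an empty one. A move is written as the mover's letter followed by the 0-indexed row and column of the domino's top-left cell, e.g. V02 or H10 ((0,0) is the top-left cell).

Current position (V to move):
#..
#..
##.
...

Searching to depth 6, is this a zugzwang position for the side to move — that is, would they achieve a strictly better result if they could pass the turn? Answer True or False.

p1 V@[#../#../##./...]: V01[##./##./##./...]+1* V02[#.#/#.#/##./...]+1 V12[#../#.#/###/...]-1 V22[#../#../###/..#]-1
p2 H@[##./##./##./...]: H30[##./##./##./##.]-1* H31[##./##./##./.##]-1
p3 V@[##./##./##./##.]: V02[###/###/##./##.]+1* V12[##./###/###/##.]+1 V22[##./##./###/###]+1
p4 H@[###/###/##./##.] terminal -1; root [#../#../##./...] d6
pass branch (H moves first from the same position):
  | p1 H@[#../#../##./...]: H01[###/#../##./...]+1* H11[#../###/##./...]+1 H30[#../#../##./##.]-1 H31[#../#../##./.##]-1
  | p2 V@[###/#../##./...]: V12[###/#.#/###/...]-1* V22[###/#../###/..#]-1
  | p3 H@[###/#.#/###/...]: H30[###/#.#/###/##.]+1* H31[###/#.#/###/.##]+1
  | p4 V@[###/#.#/###/##.] terminal -1; root [#../#../##./...] d6
V moving scores +1; V passing scores -1

zugzwang(#../#../##./..., V) = False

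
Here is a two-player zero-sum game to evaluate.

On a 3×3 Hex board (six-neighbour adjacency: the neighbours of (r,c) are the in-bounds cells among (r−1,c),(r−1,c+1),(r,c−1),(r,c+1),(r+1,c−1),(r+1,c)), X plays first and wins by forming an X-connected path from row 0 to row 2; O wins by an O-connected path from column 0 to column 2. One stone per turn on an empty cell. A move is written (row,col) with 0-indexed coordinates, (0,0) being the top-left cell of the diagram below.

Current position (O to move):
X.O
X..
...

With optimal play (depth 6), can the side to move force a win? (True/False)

O winning at [X.O/X../...]: True

ply 1, O at X.O/X../... | (0,1)=-1→XOO/X../...; (1,1)=-1→X.O/XO./...; (1,2)=-1→X.O/X.O/...; (2,0)=+1→X.O/X../O..*; (2,1)=-1→X.O/X../.O.; (2,2)=-1→X.O/X../..O
ply 2, X at X.O/X../O.. | (0,1)=-1→XXO/X../O..*; (1,1)=-1→X.O/XX./O..; (1,2)=-1→X.O/X.X/O..; (2,1)=-1→X.O/X../OX.; (2,2)=-1→X.O/X../O.X
ply 3, O at XXO/X../O.. | (1,1)=+1→XXO/XO./O..*; (1,2)=+1→XXO/X.O/O..; (2,1)=+1→XXO/X../OO.; (2,2)=+1→XXO/X../O.O
ply 4: XXO/XO./O.. is terminal -1 (X); from X.O/X../... depth 6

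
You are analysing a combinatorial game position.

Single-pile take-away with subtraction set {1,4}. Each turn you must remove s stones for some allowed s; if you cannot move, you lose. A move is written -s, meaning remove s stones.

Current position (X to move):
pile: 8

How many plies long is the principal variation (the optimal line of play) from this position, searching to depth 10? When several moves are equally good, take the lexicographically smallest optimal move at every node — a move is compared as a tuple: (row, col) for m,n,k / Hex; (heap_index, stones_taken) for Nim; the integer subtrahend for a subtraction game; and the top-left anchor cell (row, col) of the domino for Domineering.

PV length from [8]: 5 plies

ply 1, X at 8 | -1=+1→7*; -4=-1→4
ply 2, O at 7 | -1=-1→6*; -4=-1→3
ply 3, X at 6 | -1=+1→5*; -4=+1→2
ply 4, O at 5 | -1=-1→4*; -4=-1→1
ply 5, X at 4 | -1=-1→3; -4=+1→0*
ply 6: 0 is terminal -1 (O); from 8 depth 10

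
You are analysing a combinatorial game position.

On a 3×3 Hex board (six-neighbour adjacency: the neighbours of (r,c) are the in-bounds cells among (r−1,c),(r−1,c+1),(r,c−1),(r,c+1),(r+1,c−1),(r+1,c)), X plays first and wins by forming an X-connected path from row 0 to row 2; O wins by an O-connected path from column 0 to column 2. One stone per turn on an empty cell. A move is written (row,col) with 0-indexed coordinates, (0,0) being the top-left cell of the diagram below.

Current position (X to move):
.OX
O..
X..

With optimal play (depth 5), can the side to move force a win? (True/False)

X winning at [.OX/O../X..]: True

[.OX/O../X..] X move#1: (0,0):+1/XOX/O../X..*, (1,1):+1/.OX/OX./X.., (1,2):+1/.OX/O.X/X.., (2,1):+1/.OX/O../XX., (2,2):+1/.OX/O../X.X
[XOX/O../X..] O move#2: (1,1):-1/XOX/OO./X..*, (1,2):-1/XOX/O.O/X.., (2,1):-1/XOX/O../XO., (2,2):-1/XOX/O../X.O
[XOX/OO./X..] X move#3: (1,2):+1/XOX/OOX/X..*, (2,1):-1/XOX/OO./XX., (2,2):-1/XOX/OO./X.X
[XOX/OOX/X..] O move#4: (2,1):-1/XOX/OOX/XO.*, (2,2):-1/XOX/OOX/X.O
[XOX/OOX/XO.] X move#5: (2,2):+1/XOX/OOX/XOX*
[XOX/OOX/XOX] end (terminal -1, O#6); searched .OX/O../X.. to 5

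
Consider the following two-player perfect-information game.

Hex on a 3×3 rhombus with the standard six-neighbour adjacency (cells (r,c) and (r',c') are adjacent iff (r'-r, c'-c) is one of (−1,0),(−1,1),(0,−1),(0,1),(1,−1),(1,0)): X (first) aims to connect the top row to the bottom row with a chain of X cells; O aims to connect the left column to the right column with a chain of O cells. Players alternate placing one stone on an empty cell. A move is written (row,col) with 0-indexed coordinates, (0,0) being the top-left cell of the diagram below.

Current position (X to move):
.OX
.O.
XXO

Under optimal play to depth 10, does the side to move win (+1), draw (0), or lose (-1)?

value(.OX/.O./XXO, X) = +1

ply 1, X at .OX/.O./XXO | (0,0)=+1→XOX/.O./XXO*; (1,0)=+1→.OX/XO./XXO; (1,2)=+1→.OX/.OX/XXO
ply 2, O at XOX/.O./XXO | (1,0)=-1→XOX/OO./XXO*; (1,2)=-1→XOX/.OO/XXO
ply 3, X at XOX/OO./XXO | (1,2)=+1→XOX/OOX/XXO*
ply 4: XOX/OOX/XXO is terminal -1 (O); from .OX/.O./XXO depth 10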